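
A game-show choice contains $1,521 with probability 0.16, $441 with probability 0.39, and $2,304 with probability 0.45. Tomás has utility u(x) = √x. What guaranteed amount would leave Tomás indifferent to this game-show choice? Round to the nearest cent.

$1,298.16

E[u] = 0.16·√1521 + 0.39·√441 + 0.45·√2304 = 0.16·39 + 0.39·21 + 0.45·48 = 36.03
CE = (36.03)² = 1298.1609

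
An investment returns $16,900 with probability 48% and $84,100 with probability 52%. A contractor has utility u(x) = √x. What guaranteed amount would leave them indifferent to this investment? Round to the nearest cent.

E[u] = 0.48·√16900 + 0.52·√84100 = 0.48·130 + 0.52·290 = 213.2
CE = (213.2)² = 45454.24

$45,454.24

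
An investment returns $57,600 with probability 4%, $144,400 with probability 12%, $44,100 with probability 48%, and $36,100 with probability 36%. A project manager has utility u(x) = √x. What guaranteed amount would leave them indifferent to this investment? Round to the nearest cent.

E[u] = 0.04·√57600 + 0.12·√144400 + 0.48·√44100 + 0.36·√36100 = 0.04·240 + 0.12·380 + 0.48·210 + 0.36·190 = 224.4
CE = (224.4)² = 50355.36

$50,355.36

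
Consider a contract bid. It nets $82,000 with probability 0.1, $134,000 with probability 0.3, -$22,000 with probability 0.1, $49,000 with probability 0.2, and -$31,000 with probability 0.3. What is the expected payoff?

$46,700

EV = 0.1 × 82000 + 0.3 × 134000 + 0.1 × (-22000) + 0.2 × 49000 + 0.3 × (-31000) = 8200 + 40200 − 2200 + 9800 − 9300 = 46700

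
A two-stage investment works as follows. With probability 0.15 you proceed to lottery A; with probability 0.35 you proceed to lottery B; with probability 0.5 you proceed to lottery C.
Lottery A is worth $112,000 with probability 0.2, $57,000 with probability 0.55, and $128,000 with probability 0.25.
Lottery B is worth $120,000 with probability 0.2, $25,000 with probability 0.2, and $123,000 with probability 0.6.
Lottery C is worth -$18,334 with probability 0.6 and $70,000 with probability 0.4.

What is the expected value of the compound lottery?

EV(A) = 0.2 × 112000 + 0.55 × 57000 + 0.25 × 128000 = 22400 + 31350 + 32000 = 85750
EV(B) = 0.2 × 120000 + 0.2 × 25000 + 0.6 × 123000 = 24000 + 5000 + 73800 = 102800
EV(C) = 0.6 × (-18334) + 0.4 × 70000 = -11000.4 + 28000 = 16999.6
Overall = 0.15 × 85750 + 0.35 × 102800 + 0.5 × 16999.6 = 12862.5 + 35980 + 8499.8 = 57342.3

$57,342.30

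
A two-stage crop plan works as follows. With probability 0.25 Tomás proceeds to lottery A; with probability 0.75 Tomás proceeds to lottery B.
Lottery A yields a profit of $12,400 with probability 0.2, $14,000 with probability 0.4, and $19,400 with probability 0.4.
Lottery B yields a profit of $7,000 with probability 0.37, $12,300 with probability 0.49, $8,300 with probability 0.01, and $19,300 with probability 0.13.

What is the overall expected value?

EV(A) = 0.2 × 12400 + 0.4 × 14000 + 0.4 × 19400 = 2480 + 5600 + 7760 = 15840
EV(B) = 0.37 × 7000 + 0.49 × 12300 + 0.01 × 8300 + 0.13 × 19300 = 2590 + 6027 + 83 + 2509 = 11209
Overall = 0.25 × 15840 + 0.75 × 11209 = 3960 + 8406.75 = 12366.75

$12,366.75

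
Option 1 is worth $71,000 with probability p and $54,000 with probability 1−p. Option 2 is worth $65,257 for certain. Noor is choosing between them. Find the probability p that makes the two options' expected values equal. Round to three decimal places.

p = 0.662

p·71000 + (1−p)·54000 = 65257
17000p + 54000 = 65257
p = (65257 − 54000) / 17000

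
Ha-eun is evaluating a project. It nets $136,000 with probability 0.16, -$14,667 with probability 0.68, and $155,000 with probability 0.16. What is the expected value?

$36,586.44

EV = 0.16 × 136000 + 0.68 × (-14667) + 0.16 × 155000 = 21760 − 9973.56 + 24800 = 36586.44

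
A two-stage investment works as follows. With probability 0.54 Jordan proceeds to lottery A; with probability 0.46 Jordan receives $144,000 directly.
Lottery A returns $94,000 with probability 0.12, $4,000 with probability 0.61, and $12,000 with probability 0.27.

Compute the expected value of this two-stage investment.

EV(A) = 0.12 × 94000 + 0.61 × 4000 + 0.27 × 12000 = 11280 + 2440 + 3240 = 16960
Branch B: 144000 (certain)
Overall = 0.54 × 16960 + 0.46 × 144000 = 9158.4 + 66240 = 75398.4

$75,398.40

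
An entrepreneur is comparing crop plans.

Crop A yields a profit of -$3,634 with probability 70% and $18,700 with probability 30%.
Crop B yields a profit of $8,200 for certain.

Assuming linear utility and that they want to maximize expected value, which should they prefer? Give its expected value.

Crop A = 0.7 × (-3634) + 0.3 × 18700 = -2543.8 + 5610 = 3066.2
Crop B: 8200 (certain)

Crop B ($8,200)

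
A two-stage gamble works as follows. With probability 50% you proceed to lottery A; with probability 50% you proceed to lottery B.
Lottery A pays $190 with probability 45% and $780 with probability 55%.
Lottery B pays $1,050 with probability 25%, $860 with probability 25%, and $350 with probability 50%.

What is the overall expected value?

$583.50

EV(A) = 0.45 × 190 + 0.55 × 780 = 85.5 + 429 = 514.5
EV(B) = 0.25 × 1050 + 0.25 × 860 + 0.5 × 350 = 262.5 + 215 + 175 = 652.5
Overall = 0.5 × 514.5 + 0.5 × 652.5 = 257.25 + 326.25 = 583.5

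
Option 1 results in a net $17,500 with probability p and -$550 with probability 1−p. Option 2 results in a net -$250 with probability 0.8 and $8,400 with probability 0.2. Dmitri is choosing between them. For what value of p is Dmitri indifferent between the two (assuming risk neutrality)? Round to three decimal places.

p = 0.112

EV(Option 2) = 0.8 × (-250) + 0.2 × 8400 = -200 + 1680 = 1480
p·17500 + (1−p)·(-550) = 1480
18050p − 550 = 1480
p = (1480 + 550) / 18050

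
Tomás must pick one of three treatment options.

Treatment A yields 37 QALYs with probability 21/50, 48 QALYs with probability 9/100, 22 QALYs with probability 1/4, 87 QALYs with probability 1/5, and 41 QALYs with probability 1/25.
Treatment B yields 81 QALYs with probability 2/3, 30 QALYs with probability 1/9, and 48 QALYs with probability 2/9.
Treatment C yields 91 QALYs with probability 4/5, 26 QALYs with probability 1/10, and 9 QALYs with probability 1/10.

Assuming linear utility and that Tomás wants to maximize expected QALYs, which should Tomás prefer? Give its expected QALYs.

Treatment C (76.3 QALYs)

Treatment A = 21/50 × 37 + 9/100 × 48 + 1/4 × 22 + 1/5 × 87 + 1/25 × 41 = 15.54 + 4.32 + 5.5 + 17.4 + 1.64 = 44.4
Treatment B = 2/3 × 81 + 1/9 × 30 + 2/9 × 48 = 54 + 3.3333 + 10.6667 = 68
Treatment C = 4/5 × 91 + 1/10 × 26 + 1/10 × 9 = 72.8 + 2.6 + 0.9 = 76.3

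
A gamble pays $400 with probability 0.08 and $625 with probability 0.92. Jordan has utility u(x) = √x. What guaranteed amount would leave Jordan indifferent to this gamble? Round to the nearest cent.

E[u] = 0.08·√400 + 0.92·√625 = 0.08·20 + 0.92·25 = 24.6
CE = (24.6)² = 605.16

$605.16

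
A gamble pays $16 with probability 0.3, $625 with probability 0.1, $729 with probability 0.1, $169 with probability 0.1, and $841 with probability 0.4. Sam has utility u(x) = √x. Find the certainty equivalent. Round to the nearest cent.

E[u] = 0.3·√16 + 0.1·√625 + 0.1·√729 + 0.1·√169 + 0.4·√841 = 0.3·4 + 0.1·25 + 0.1·27 + 0.1·13 + 0.4·29 = 19.3
CE = (19.3)² = 372.49

$372.49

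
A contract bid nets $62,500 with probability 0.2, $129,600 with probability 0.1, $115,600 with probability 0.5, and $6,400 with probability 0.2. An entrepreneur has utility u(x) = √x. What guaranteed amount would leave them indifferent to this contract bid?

$73,984

E[u] = 0.2·√62500 + 0.1·√129600 + 0.5·√115600 + 0.2·√6400 = 0.2·250 + 0.1·360 + 0.5·340 + 0.2·80 = 272
CE = (272)² = 73984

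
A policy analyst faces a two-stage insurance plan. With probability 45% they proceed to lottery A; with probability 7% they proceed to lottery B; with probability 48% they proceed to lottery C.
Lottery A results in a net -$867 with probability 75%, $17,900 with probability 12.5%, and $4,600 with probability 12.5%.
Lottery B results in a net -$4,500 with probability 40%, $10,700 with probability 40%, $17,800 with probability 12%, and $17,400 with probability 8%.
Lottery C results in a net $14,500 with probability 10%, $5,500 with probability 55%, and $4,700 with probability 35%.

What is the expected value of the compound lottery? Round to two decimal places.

$4,331.17

EV(A) = 0.75 × (-867) + 0.125 × 17900 + 0.125 × 4600 = -650.25 + 2237.5 + 575 = 2162.25
EV(B) = 0.4 × (-4500) + 0.4 × 10700 + 0.12 × 17800 + 0.08 × 17400 = -1800 + 4280 + 2136 + 1392 = 6008
EV(C) = 0.1 × 14500 + 0.55 × 5500 + 0.35 × 4700 = 1450 + 3025 + 1645 = 6120
Overall = 0.45 × 2162.25 + 0.07 × 6008 + 0.48 × 6120 = 973.0125 + 420.56 + 2937.6 = 4331.1725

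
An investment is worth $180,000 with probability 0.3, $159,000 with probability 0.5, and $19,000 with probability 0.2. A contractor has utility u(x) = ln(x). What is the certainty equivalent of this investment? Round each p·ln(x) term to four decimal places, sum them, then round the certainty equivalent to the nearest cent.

E[u] = 0.3·ln(180000) + 0.5·ln(159000) + 0.2·ln(19000) = 3.6302 + 5.9883 + 1.9704 = 11.5889
CE = e^11.5889 ≈ 107893.51

$107,893.51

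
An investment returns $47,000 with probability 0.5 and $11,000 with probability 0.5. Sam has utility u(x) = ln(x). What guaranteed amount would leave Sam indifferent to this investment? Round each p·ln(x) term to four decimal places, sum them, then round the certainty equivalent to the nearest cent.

E[u] = 0.5·ln(47000) + 0.5·ln(11000) = 5.3790 + 4.6528 = 10.0318
CE = e^10.0318 ≈ 22738.16

$22,738.16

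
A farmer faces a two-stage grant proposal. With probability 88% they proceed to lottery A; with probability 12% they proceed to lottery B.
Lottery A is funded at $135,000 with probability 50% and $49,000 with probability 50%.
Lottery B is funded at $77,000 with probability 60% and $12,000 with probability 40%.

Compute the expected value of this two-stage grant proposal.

EV(A) = 0.5 × 135000 + 0.5 × 49000 = 67500 + 24500 = 92000
EV(B) = 0.6 × 77000 + 0.4 × 12000 = 46200 + 4800 = 51000
Overall = 0.88 × 92000 + 0.12 × 51000 = 80960 + 6120 = 87080

$87,080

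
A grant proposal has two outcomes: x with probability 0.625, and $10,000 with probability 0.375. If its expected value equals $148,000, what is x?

0.625·x + 0.375·10000 = 148000
0.625·x = 148000 − 3750 = 144250
x = 144250 / 0.625 = 230800

x = $230,800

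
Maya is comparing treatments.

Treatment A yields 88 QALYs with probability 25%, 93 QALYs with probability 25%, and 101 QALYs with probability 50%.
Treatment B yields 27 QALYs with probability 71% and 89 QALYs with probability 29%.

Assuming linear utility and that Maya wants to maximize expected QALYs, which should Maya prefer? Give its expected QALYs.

Treatment A (95.75 QALYs)

Treatment A = 0.25 × 88 + 0.25 × 93 + 0.5 × 101 = 22 + 23.25 + 50.5 = 95.75
Treatment B = 0.71 × 27 + 0.29 × 89 = 19.17 + 25.81 = 44.98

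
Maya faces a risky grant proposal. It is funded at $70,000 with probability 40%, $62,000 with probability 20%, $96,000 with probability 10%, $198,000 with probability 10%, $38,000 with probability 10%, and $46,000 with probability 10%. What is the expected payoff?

EV = 0.4 × 70000 + 0.2 × 62000 + 0.1 × 96000 + 0.1 × 198000 + 0.1 × 38000 + 0.1 × 46000 = 28000 + 12400 + 9600 + 19800 + 3800 + 4600 = 78200

$78,200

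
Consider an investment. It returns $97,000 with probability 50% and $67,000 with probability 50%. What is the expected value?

EV = 0.5 × 97000 + 0.5 × 67000 = 48500 + 33500 = 82000

$82,000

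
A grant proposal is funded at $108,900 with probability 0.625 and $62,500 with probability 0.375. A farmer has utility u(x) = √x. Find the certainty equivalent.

$90,000

E[u] = 0.625·√108900 + 0.375·√62500 = 0.625·330 + 0.375·250 = 300
CE = (300)² = 90000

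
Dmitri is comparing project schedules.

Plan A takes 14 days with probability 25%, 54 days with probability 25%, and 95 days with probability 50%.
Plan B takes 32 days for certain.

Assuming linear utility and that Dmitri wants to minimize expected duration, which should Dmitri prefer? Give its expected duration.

Plan A = 0.25 × 14 + 0.25 × 54 + 0.5 × 95 = 3.5 + 13.5 + 47.5 = 64.5
Plan B: 32 (certain)

Plan B (32 days)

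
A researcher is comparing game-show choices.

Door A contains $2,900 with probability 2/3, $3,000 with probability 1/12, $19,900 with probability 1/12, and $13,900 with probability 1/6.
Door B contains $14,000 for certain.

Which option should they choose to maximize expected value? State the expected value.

Door B ($14,000)

Door A = 2/3 × 2900 + 1/12 × 3000 + 1/12 × 19900 + 1/6 × 13900 = 1933.3333 + 250 + 1658.3333 + 2316.6667 = 6158.3333
Door B: 14000 (certain)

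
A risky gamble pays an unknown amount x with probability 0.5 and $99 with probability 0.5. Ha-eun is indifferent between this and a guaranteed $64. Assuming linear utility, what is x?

x = $29

0.5·x + 0.5·99 = 64
0.5·x = 64 − 49.5 = 14.5
x = 14.5 / 0.5 = 29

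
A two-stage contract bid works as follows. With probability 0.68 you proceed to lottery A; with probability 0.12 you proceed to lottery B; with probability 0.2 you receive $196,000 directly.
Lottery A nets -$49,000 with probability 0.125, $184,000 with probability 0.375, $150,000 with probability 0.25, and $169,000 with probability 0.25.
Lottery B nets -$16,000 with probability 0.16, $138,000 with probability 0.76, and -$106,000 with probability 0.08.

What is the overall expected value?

EV(A) = 0.125 × (-49000) + 0.375 × 184000 + 0.25 × 150000 + 0.25 × 169000 = -6125 + 69000 + 37500 + 42250 = 142625
EV(B) = 0.16 × (-16000) + 0.76 × 138000 + 0.08 × (-106000) = -2560 + 104880 − 8480 = 93840
Branch C: 196000 (certain)
Overall = 0.68 × 142625 + 0.12 × 93840 + 0.2 × 196000 = 96985 + 11260.8 + 39200 = 147445.8

$147,445.80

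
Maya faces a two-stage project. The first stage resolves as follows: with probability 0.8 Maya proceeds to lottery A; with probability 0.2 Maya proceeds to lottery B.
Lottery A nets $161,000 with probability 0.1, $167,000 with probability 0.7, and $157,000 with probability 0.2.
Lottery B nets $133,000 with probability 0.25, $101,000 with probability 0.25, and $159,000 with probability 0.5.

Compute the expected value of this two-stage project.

$159,120

EV(A) = 0.1 × 161000 + 0.7 × 167000 + 0.2 × 157000 = 16100 + 116900 + 31400 = 164400
EV(B) = 0.25 × 133000 + 0.25 × 101000 + 0.5 × 159000 = 33250 + 25250 + 79500 = 138000
Overall = 0.8 × 164400 + 0.2 × 138000 = 131520 + 27600 = 159120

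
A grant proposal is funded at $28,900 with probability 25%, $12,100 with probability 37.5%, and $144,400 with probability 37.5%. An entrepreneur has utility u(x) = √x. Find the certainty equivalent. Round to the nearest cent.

E[u] = 0.25·√28900 + 0.375·√12100 + 0.375·√144400 = 0.25·170 + 0.375·110 + 0.375·380 = 226.25
CE = (226.25)² = 51189.0625

$51,189.06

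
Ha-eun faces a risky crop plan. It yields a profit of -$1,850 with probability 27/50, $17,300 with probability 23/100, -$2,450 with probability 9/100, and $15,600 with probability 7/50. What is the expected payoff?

EV = 27/50 × (-1850) + 23/100 × 17300 + 9/100 × (-2450) + 7/50 × 15600 = -999 + 3979 − 220.5 + 2184 = 4943.5

$4,943.50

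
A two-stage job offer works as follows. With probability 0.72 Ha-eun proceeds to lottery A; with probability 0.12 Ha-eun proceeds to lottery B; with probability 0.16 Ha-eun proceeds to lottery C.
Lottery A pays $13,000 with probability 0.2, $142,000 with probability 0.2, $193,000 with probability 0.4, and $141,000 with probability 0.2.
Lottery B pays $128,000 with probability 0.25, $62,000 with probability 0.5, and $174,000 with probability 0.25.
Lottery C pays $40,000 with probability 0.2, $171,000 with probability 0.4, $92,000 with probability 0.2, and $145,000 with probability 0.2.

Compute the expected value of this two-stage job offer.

$130,796

EV(A) = 0.2 × 13000 + 0.2 × 142000 + 0.4 × 193000 + 0.2 × 141000 = 2600 + 28400 + 77200 + 28200 = 136400
EV(B) = 0.25 × 128000 + 0.5 × 62000 + 0.25 × 174000 = 32000 + 31000 + 43500 = 106500
EV(C) = 0.2 × 40000 + 0.4 × 171000 + 0.2 × 92000 + 0.2 × 145000 = 8000 + 68400 + 18400 + 29000 = 123800
Overall = 0.72 × 136400 + 0.12 × 106500 + 0.16 × 123800 = 98208 + 12780 + 19808 = 130796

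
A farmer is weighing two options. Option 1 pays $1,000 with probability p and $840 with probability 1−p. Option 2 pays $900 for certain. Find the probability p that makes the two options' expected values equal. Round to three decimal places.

p·1000 + (1−p)·840 = 900
160p + 840 = 900
p = (900 − 840) / 160

p = 0.375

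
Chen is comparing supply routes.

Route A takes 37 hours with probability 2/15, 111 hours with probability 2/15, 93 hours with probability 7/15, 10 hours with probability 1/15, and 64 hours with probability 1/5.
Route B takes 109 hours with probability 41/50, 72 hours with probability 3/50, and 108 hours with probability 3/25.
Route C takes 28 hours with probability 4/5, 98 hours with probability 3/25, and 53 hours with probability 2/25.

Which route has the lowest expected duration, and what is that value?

Route C (38.4 hours)

Route A = 2/15 × 37 + 2/15 × 111 + 7/15 × 93 + 1/15 × 10 + 1/5 × 64 = 4.9333 + 14.8 + 43.4 + 0.6667 + 12.8 = 76.6
Route B = 41/50 × 109 + 3/50 × 72 + 3/25 × 108 = 89.38 + 4.32 + 12.96 = 106.66
Route C = 4/5 × 28 + 3/25 × 98 + 2/25 × 53 = 22.4 + 11.76 + 4.24 = 38.4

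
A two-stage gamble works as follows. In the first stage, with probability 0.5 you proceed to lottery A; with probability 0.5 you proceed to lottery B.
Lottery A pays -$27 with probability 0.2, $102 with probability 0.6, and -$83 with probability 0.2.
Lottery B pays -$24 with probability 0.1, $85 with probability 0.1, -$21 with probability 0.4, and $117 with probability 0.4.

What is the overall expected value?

EV(A) = 0.2 × (-27) + 0.6 × 102 + 0.2 × (-83) = -5.4 + 61.2 − 16.6 = 39.2
EV(B) = 0.1 × (-24) + 0.1 × 85 + 0.4 × (-21) + 0.4 × 117 = -2.4 + 8.5 − 8.4 + 46.8 = 44.5
Overall = 0.5 × 39.2 + 0.5 × 44.5 = 19.6 + 22.25 = 41.85

$41.85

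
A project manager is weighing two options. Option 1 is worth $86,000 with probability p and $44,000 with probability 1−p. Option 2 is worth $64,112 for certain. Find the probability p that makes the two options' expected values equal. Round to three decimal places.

p = 0.479

p·86000 + (1−p)·44000 = 64112
42000p + 44000 = 64112
p = (64112 − 44000) / 42000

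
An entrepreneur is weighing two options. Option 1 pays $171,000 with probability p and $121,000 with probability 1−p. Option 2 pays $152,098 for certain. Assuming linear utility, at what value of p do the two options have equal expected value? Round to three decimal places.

p·171000 + (1−p)·121000 = 152098
50000p + 121000 = 152098
p = (152098 − 121000) / 50000

p = 0.622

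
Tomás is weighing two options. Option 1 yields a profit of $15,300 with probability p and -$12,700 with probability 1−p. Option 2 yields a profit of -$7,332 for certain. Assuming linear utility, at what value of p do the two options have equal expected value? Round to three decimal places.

p·15300 + (1−p)·(-12700) = -7332
28000p − 12700 = -7332
p = (-7332 + 12700) / 28000

p = 0.192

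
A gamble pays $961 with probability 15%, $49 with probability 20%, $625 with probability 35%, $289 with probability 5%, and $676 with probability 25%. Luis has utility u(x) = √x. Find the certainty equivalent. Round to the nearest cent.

$490.62

E[u] = 0.15·√961 + 0.2·√49 + 0.35·√625 + 0.05·√289 + 0.25·√676 = 0.15·31 + 0.2·7 + 0.35·25 + 0.05·17 + 0.25·26 = 22.15
CE = (22.15)² = 490.6225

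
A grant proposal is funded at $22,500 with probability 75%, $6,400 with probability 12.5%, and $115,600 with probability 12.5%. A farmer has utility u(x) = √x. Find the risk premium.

E[u] = 0.75·√22500 + 0.125·√6400 + 0.125·√115600 = 0.75·150 + 0.125·80 + 0.125·340 = 165
CE = (165)² = 27225
Risk premium = EV − CE = 32125 − 27225 = 4900

$4,900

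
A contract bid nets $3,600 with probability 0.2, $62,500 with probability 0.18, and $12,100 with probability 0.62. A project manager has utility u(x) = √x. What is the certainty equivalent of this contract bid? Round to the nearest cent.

E[u] = 0.2·√3600 + 0.18·√62500 + 0.62·√12100 = 0.2·60 + 0.18·250 + 0.62·110 = 125.2
CE = (125.2)² = 15675.04

$15,675.04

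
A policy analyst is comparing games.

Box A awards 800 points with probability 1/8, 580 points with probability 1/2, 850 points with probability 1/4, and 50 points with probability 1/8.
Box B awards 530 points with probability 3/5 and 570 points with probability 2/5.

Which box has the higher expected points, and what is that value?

Box A (608.75 points)

Box A = 1/8 × 800 + 1/2 × 580 + 1/4 × 850 + 1/8 × 50 = 100 + 290 + 212.5 + 6.25 = 608.75
Box B = 3/5 × 530 + 2/5 × 570 = 318 + 228 = 546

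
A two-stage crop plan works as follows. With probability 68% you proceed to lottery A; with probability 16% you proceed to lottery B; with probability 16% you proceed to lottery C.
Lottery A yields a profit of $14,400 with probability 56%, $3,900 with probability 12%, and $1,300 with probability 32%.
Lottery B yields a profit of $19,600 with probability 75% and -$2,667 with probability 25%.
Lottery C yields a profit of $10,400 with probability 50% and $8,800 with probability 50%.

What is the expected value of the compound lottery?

$9,865.96

EV(A) = 0.56 × 14400 + 0.12 × 3900 + 0.32 × 1300 = 8064 + 468 + 416 = 8948
EV(B) = 0.75 × 19600 + 0.25 × (-2667) = 14700 − 666.75 = 14033.25
EV(C) = 0.5 × 10400 + 0.5 × 8800 = 5200 + 4400 = 9600
Overall = 0.68 × 8948 + 0.16 × 14033.25 + 0.16 × 9600 = 6084.64 + 2245.32 + 1536 = 9865.96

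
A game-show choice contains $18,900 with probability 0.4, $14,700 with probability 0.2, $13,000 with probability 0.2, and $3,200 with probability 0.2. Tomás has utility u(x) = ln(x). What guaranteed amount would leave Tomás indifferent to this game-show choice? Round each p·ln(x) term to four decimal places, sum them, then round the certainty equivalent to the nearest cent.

$11,691.30

E[u] = 0.4·ln(18900) + 0.2·ln(14700) + 0.2·ln(13000) + 0.2·ln(3200) = 3.9388 + 1.9191 + 1.8945 + 1.6142 = 9.3666
CE = e^9.3666 ≈ 11691.30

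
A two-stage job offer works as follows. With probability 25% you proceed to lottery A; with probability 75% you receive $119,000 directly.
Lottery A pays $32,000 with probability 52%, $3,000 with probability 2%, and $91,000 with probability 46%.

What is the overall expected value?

$103,890

EV(A) = 0.52 × 32000 + 0.02 × 3000 + 0.46 × 91000 = 16640 + 60 + 41860 = 58560
Branch B: 119000 (certain)
Overall = 0.25 × 58560 + 0.75 × 119000 = 14640 + 89250 = 103890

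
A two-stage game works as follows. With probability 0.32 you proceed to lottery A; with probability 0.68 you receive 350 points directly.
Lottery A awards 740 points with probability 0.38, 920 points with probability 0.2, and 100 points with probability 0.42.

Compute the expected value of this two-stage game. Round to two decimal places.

400.30 points

EV(A) = 0.38 × 740 + 0.2 × 920 + 0.42 × 100 = 281.2 + 184 + 42 = 507.2
Branch B: 350 (certain)
Overall = 0.32 × 507.2 + 0.68 × 350 = 162.304 + 238 = 400.304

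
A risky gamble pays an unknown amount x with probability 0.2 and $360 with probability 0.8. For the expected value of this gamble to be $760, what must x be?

0.2·x + 0.8·360 = 760
0.2·x = 760 − 288 = 472
x = 472 / 0.2 = 2360

x = $2,360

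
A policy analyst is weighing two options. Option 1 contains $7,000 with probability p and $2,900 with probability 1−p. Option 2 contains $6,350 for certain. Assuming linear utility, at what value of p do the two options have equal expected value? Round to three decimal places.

p·7000 + (1−p)·2900 = 6350
4100p + 2900 = 6350
p = (6350 − 2900) / 4100

p = 0.841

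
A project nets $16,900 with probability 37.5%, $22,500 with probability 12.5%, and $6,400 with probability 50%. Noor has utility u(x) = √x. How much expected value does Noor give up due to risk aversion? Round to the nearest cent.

E[u] = 0.375·√16900 + 0.125·√22500 + 0.5·√6400 = 0.375·130 + 0.125·150 + 0.5·80 = 107.5
CE = (107.5)² = 11556.25
Risk premium = EV − CE = 12350 − 11556.25 = 793.75

$793.75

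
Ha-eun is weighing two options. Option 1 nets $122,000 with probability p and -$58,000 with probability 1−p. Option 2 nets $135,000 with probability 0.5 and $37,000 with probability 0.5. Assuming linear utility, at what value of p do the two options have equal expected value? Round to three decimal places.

p = 0.800

EV(Option 2) = 0.5 × 135000 + 0.5 × 37000 = 67500 + 18500 = 86000
p·122000 + (1−p)·(-58000) = 86000
180000p − 58000 = 86000
p = (86000 + 58000) / 180000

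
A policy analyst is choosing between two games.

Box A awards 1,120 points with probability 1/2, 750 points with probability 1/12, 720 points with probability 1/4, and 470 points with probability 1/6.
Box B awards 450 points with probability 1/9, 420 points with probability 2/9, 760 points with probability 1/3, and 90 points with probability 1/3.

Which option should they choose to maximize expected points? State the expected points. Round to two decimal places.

Box A (880.83 points)

Box A = 1/2 × 1120 + 1/12 × 750 + 1/4 × 720 + 1/6 × 470 = 560 + 62.5 + 180 + 78.3333 = 880.8333
Box B = 1/9 × 450 + 2/9 × 420 + 1/3 × 760 + 1/3 × 90 = 50 + 93.3333 + 253.3333 + 30 = 426.6667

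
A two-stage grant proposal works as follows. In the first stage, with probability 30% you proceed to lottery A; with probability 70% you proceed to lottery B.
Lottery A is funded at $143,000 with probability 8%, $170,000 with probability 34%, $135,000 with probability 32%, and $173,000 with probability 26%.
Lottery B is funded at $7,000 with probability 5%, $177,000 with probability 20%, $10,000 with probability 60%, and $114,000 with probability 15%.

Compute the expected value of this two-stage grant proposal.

$88,421

EV(A) = 0.08 × 143000 + 0.34 × 170000 + 0.32 × 135000 + 0.26 × 173000 = 11440 + 57800 + 43200 + 44980 = 157420
EV(B) = 0.05 × 7000 + 0.2 × 177000 + 0.6 × 10000 + 0.15 × 114000 = 350 + 35400 + 6000 + 17100 = 58850
Overall = 0.3 × 157420 + 0.7 × 58850 = 47226 + 41195 = 88421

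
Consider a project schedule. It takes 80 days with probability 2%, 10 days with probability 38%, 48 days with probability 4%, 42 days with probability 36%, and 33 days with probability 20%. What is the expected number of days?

29.04 days

EV = 0.02 × 80 + 0.38 × 10 + 0.04 × 48 + 0.36 × 42 + 0.2 × 33 = 1.6 + 3.8 + 1.92 + 15.12 + 6.6 = 29.04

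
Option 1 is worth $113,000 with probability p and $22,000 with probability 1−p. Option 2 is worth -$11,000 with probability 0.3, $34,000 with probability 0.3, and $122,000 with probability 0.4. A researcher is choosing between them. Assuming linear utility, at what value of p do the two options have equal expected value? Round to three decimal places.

EV(Option 2) = 0.3 × (-11000) + 0.3 × 34000 + 0.4 × 122000 = -3300 + 10200 + 48800 = 55700
p·113000 + (1−p)·22000 = 55700
91000p + 22000 = 55700
p = (55700 − 22000) / 91000

p = 0.370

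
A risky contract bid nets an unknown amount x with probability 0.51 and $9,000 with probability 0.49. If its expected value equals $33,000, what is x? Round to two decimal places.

x = $56,058.82

0.51·x + 0.49·9000 = 33000
0.51·x = 33000 − 4410 = 28590
x = 28590 / 0.51 = 56058.8235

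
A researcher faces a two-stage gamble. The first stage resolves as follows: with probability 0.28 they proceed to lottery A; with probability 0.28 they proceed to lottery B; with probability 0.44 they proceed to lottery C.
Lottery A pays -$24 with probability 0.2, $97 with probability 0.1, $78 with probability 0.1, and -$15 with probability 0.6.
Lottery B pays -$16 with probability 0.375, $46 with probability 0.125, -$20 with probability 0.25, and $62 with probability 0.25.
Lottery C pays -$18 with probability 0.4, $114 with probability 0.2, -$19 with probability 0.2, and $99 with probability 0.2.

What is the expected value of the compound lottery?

$17.81

EV(A) = 0.2 × (-24) + 0.1 × 97 + 0.1 × 78 + 0.6 × (-15) = -4.8 + 9.7 + 7.8 − 9 = 3.7
EV(B) = 0.375 × (-16) + 0.125 × 46 + 0.25 × (-20) + 0.25 × 62 = -6 + 5.75 − 5 + 15.5 = 10.25
EV(C) = 0.4 × (-18) + 0.2 × 114 + 0.2 × (-19) + 0.2 × 99 = -7.2 + 22.8 − 3.8 + 19.8 = 31.6
Overall = 0.28 × 3.7 + 0.28 × 10.25 + 0.44 × 31.6 = 1.036 + 2.87 + 13.904 = 17.81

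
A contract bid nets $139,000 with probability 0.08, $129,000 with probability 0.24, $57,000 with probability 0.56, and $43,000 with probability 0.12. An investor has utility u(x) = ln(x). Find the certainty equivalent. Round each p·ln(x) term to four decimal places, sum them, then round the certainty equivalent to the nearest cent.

E[u] = 0.08·ln(139000) + 0.24·ln(129000) + 0.56·ln(57000) + 0.12·ln(43000) = 0.9474 + 2.8242 + 6.1325 + 1.2803 = 11.1844
CE = e^11.1844 ≈ 71998.46

$71,998.46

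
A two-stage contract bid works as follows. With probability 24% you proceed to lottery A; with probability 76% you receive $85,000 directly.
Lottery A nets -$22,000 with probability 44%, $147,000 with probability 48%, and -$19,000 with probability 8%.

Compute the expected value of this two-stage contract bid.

EV(A) = 0.44 × (-22000) + 0.48 × 147000 + 0.08 × (-19000) = -9680 + 70560 − 1520 = 59360
Branch B: 85000 (certain)
Overall = 0.24 × 59360 + 0.76 × 85000 = 14246.4 + 64600 = 78846.4

$78,846.40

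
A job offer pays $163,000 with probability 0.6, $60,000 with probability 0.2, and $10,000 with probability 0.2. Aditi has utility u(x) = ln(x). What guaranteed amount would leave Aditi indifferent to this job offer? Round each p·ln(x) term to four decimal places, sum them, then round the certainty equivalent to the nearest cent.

$76,374.18

E[u] = 0.6·ln(163000) + 0.2·ln(60000) + 0.2·ln(10000) = 7.2009 + 2.2004 + 1.8421 = 11.2434
CE = e^11.2434 ≈ 76374.18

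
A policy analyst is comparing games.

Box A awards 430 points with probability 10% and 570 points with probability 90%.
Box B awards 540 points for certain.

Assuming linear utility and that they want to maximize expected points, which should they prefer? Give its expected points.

Box A = 0.1 × 430 + 0.9 × 570 = 43 + 513 = 556
Box B: 540 (certain)

Box A (556 points)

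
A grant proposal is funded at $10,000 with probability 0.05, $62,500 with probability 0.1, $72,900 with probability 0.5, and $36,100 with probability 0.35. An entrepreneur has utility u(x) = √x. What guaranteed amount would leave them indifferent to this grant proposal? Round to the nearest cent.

$53,592.25

E[u] = 0.05·√10000 + 0.1·√62500 + 0.5·√72900 + 0.35·√36100 = 0.05·100 + 0.1·250 + 0.5·270 + 0.35·190 = 231.5
CE = (231.5)² = 53592.25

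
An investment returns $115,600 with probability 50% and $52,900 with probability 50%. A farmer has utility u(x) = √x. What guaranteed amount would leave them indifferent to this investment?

E[u] = 0.5·√115600 + 0.5·√52900 = 0.5·340 + 0.5·230 = 285
CE = (285)² = 81225

$81,225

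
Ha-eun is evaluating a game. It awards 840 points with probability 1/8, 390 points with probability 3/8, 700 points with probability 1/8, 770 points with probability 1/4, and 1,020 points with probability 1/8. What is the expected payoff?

658.75 points

EV = 1/8 × 840 + 3/8 × 390 + 1/8 × 700 + 1/4 × 770 + 1/8 × 1020 = 105 + 146.25 + 87.5 + 192.5 + 127.5 = 658.75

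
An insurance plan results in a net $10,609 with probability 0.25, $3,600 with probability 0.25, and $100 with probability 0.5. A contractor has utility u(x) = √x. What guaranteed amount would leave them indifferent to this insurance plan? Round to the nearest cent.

E[u] = 0.25·√10609 + 0.25·√3600 + 0.5·√100 = 0.25·103 + 0.25·60 + 0.5·10 = 45.75
CE = (45.75)² = 2093.0625

$2,093.06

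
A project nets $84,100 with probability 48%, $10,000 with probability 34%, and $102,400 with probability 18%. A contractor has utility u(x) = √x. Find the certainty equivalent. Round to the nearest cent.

E[u] = 0.48·√84100 + 0.34·√10000 + 0.18·√102400 = 0.48·290 + 0.34·100 + 0.18·320 = 230.8
CE = (230.8)² = 53268.64

$53,268.64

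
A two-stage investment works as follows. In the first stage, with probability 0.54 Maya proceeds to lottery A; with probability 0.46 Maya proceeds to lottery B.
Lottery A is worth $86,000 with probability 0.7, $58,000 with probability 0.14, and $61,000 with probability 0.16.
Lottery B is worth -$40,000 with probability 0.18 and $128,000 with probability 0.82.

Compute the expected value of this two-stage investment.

$87,132.80

EV(A) = 0.7 × 86000 + 0.14 × 58000 + 0.16 × 61000 = 60200 + 8120 + 9760 = 78080
EV(B) = 0.18 × (-40000) + 0.82 × 128000 = -7200 + 104960 = 97760
Overall = 0.54 × 78080 + 0.46 × 97760 = 42163.2 + 44969.6 = 87132.8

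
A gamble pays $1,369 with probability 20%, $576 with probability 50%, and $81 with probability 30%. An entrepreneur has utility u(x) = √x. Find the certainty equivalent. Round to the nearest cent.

E[u] = 0.2·√1369 + 0.5·√576 + 0.3·√81 = 0.2·37 + 0.5·24 + 0.3·9 = 22.1
CE = (22.1)² = 488.41

$488.41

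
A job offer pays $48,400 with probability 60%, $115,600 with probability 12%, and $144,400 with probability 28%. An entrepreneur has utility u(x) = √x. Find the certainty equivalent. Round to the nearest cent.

$77,952.64

E[u] = 0.6·√48400 + 0.12·√115600 + 0.28·√144400 = 0.6·220 + 0.12·340 + 0.28·380 = 279.2
CE = (279.2)² = 77952.64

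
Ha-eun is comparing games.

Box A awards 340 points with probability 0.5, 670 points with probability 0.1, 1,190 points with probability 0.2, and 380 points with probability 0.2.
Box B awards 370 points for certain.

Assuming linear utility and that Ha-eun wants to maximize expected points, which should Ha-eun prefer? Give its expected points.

Box A = 0.5 × 340 + 0.1 × 670 + 0.2 × 1190 + 0.2 × 380 = 170 + 67 + 238 + 76 = 551
Box B: 370 (certain)

Box A (551 points)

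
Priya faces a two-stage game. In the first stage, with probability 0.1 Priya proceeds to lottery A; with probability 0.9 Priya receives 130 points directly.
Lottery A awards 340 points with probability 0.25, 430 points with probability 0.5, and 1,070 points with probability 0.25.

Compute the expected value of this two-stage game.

173.75 points

EV(A) = 0.25 × 340 + 0.5 × 430 + 0.25 × 1070 = 85 + 215 + 267.5 = 567.5
Branch B: 130 (certain)
Overall = 0.1 × 567.5 + 0.9 × 130 = 56.75 + 117 = 173.75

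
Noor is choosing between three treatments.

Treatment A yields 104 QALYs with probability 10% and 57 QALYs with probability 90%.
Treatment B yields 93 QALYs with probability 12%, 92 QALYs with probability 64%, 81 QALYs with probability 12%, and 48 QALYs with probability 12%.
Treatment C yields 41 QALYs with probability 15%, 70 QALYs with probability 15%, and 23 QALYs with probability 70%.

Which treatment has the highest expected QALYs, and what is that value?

Treatment B (85.52 QALYs)

Treatment A = 0.1 × 104 + 0.9 × 57 = 10.4 + 51.3 = 61.7
Treatment B = 0.12 × 93 + 0.64 × 92 + 0.12 × 81 + 0.12 × 48 = 11.16 + 58.88 + 9.72 + 5.76 = 85.52
Treatment C = 0.15 × 41 + 0.15 × 70 + 0.7 × 23 = 6.15 + 10.5 + 16.1 = 32.75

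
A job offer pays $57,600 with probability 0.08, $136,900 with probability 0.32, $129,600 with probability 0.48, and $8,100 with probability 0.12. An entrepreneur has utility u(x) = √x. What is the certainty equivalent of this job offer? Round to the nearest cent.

$103,169.44

E[u] = 0.08·√57600 + 0.32·√136900 + 0.48·√129600 + 0.12·√8100 = 0.08·240 + 0.32·370 + 0.48·360 + 0.12·90 = 321.2
CE = (321.2)² = 103169.44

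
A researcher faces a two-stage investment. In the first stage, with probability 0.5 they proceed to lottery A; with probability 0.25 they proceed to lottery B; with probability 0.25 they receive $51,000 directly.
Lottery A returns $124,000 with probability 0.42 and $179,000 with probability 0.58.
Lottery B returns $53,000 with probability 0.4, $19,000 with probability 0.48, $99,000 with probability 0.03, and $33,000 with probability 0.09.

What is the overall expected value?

$99,765

EV(A) = 0.42 × 124000 + 0.58 × 179000 = 52080 + 103820 = 155900
EV(B) = 0.4 × 53000 + 0.48 × 19000 + 0.03 × 99000 + 0.09 × 33000 = 21200 + 9120 + 2970 + 2970 = 36260
Branch C: 51000 (certain)
Overall = 0.5 × 155900 + 0.25 × 36260 + 0.25 × 51000 = 77950 + 9065 + 12750 = 99765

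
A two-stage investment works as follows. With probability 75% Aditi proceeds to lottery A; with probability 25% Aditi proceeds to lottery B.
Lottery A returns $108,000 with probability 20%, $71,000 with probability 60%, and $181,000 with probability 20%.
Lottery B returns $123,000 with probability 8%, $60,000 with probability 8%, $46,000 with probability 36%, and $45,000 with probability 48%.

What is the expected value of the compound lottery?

$88,500

EV(A) = 0.2 × 108000 + 0.6 × 71000 + 0.2 × 181000 = 21600 + 42600 + 36200 = 100400
EV(B) = 0.08 × 123000 + 0.08 × 60000 + 0.36 × 46000 + 0.48 × 45000 = 9840 + 4800 + 16560 + 21600 = 52800
Overall = 0.75 × 100400 + 0.25 × 52800 = 75300 + 13200 = 88500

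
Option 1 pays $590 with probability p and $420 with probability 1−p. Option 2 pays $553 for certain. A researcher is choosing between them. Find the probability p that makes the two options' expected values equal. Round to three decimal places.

p = 0.782

p·590 + (1−p)·420 = 553
170p + 420 = 553
p = (553 − 420) / 170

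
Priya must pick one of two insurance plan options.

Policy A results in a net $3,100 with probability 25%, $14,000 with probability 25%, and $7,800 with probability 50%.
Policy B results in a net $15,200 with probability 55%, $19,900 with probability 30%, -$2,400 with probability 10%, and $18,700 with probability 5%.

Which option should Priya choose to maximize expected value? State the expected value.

Policy B ($15,025)

Policy A = 0.25 × 3100 + 0.25 × 14000 + 0.5 × 7800 = 775 + 3500 + 3900 = 8175
Policy B = 0.55 × 15200 + 0.3 × 19900 + 0.1 × (-2400) + 0.05 × 18700 = 8360 + 5970 − 240 + 935 = 15025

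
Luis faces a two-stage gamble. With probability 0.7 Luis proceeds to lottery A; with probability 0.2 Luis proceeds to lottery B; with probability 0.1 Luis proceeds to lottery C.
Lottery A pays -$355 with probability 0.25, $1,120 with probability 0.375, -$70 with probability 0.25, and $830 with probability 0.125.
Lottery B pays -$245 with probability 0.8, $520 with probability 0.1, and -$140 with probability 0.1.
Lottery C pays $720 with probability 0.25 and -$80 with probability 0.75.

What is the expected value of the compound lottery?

$272.65

EV(A) = 0.25 × (-355) + 0.375 × 1120 + 0.25 × (-70) + 0.125 × 830 = -88.75 + 420 − 17.5 + 103.75 = 417.5
EV(B) = 0.8 × (-245) + 0.1 × 520 + 0.1 × (-140) = -196 + 52 − 14 = -158
EV(C) = 0.25 × 720 + 0.75 × (-80) = 180 − 60 = 120
Overall = 0.7 × 417.5 + 0.2 × (-158) + 0.1 × 120 = 292.25 − 31.6 + 12 = 272.65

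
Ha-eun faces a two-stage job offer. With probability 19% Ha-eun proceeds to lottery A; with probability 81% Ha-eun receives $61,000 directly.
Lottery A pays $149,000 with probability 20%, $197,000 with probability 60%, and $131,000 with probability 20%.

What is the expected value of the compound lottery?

$82,508

EV(A) = 0.2 × 149000 + 0.6 × 197000 + 0.2 × 131000 = 29800 + 118200 + 26200 = 174200
Branch B: 61000 (certain)
Overall = 0.19 × 174200 + 0.81 × 61000 = 33098 + 49410 = 82508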